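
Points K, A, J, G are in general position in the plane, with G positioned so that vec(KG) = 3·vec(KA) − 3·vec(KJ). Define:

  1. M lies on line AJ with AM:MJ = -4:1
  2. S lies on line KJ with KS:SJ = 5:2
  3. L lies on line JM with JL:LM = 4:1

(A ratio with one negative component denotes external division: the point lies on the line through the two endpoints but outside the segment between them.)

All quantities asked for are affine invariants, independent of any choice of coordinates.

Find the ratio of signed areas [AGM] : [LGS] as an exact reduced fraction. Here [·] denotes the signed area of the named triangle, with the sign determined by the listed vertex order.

Choose coordinates K = (0, 0), A = (1, 0), J = (0, 1), G = (3, -3).
1. M lies on line AJ with AM:MJ = -4:1 ⇒ M = (-1/3, 4/3)
2. S lies on line KJ with KS:SJ = 5:2 ⇒ S = (0, 5/7)
3. L lies on line JM with JL:LM = 4:1 ⇒ L = (-4/15, 19/15)
2·[AGM] = -4/3, 2·[LGS] = -2/3
[AGM]:[LGS] = -4/3:-2/3 = 2

[AGM]:[LGS] = 2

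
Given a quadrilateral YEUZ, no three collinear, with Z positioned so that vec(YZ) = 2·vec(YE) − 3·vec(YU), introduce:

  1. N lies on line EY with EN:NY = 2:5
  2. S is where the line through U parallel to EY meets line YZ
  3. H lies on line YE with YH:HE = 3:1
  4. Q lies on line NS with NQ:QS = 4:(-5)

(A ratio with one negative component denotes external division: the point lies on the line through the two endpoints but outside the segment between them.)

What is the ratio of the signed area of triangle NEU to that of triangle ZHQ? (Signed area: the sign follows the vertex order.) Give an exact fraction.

Work in coordinates with Y = (0, 0), E = (1, 0), U = (0, 1), Z = (2, -3).
1. N lies on line EY with EN:NY = 2:5 ⇒ N = (5/7, 0)
2. S is where the line through U parallel to EY meets line YZ ⇒ S = (-2/3, 1)
3. H lies on line YE with YH:HE = 3:1 ⇒ H = (3/4, 0)
4. Q lies on line NS with NQ:QS = 4:(-5) ⇒ Q = (131/21, -4)
2·[NEU] = 2/7, 2·[ZHQ] = -321/28
[NEU]:[ZHQ] = 2/7:-321/28 = -8/321

[NEU]:[ZHQ] = -8/321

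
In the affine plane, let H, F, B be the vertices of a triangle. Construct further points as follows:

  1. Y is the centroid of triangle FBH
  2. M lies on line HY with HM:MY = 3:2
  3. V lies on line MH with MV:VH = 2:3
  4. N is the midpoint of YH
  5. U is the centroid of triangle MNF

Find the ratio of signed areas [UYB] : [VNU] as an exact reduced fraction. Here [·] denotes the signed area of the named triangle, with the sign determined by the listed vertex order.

[UYB]:[VNU] = 5/7

Choose coordinates H = (0, 0), F = (1, 0), B = (0, 1).
1. Y is the centroid of triangle FBH ⇒ Y = (1/3, 1/3)
2. M lies on line HY with HM:MY = 3:2 ⇒ M = (1/5, 1/5)
3. V lies on line MH with MV:VH = 2:3 ⇒ V = (3/25, 3/25)
4. N is the midpoint of YH ⇒ N = (1/6, 1/6)
5. U is the centroid of triangle MNF ⇒ U = (41/90, 11/90)
2·[UYB] = -1/90, 2·[VNU] = -7/450
[UYB]:[VNU] = -1/90:-7/450 = 5/7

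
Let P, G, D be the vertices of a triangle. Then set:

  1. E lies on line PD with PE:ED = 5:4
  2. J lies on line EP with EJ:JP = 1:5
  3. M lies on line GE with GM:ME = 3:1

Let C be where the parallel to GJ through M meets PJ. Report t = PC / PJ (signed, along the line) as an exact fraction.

Work in coordinates with P = (0, 0), G = (1, 0), D = (0, 1).
1. E lies on line PD with PE:ED = 5:4 ⇒ E = (0, 5/9)
2. J lies on line EP with EJ:JP = 1:5 ⇒ J = (0, 25/54)
3. M lies on line GE with GM:ME = 3:1 ⇒ M = (1/4, 5/12)
through M parallel to GJ: direction (-1, 25/54); meets PJ at C = (0, 115/216)
C = P + t·(J−P) with t = 23/20

t = 23/20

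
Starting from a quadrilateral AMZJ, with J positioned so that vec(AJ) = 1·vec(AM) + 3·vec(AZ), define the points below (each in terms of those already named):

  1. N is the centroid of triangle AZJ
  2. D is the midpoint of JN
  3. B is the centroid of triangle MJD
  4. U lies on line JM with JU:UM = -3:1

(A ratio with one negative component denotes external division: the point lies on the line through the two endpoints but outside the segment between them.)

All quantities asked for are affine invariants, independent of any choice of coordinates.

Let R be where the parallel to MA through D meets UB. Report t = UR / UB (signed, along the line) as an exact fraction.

t = 33/29

Choose coordinates A = (0, 0), M = (1, 0), Z = (0, 1), J = (1, 3).
1. N is the centroid of triangle AZJ ⇒ N = (1/3, 4/3)
2. D is the midpoint of JN ⇒ D = (2/3, 13/6)
3. B is the centroid of triangle MJD ⇒ B = (8/9, 31/18)
4. U lies on line JM with JU:UM = -3:1 ⇒ U = (1, -3/2)
through D parallel to MA: direction (-1, 0); meets UB at R = (76/87, 13/6)
R = U + t·(B−U) with t = 33/29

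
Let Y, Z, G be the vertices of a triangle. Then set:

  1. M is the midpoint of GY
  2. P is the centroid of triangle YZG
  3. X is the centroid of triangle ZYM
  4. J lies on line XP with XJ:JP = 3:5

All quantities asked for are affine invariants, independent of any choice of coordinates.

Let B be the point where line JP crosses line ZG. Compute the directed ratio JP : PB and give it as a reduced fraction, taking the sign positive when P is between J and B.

Assign Y = (0, 0), Z = (1, 0), G = (0, 1) — the answer is frame-independent, so this choice is without loss of generality.
1. M is the midpoint of GY ⇒ M = (0, 1/2)
2. P is the centroid of triangle YZG ⇒ P = (1/3, 1/3)
3. X is the centroid of triangle ZYM ⇒ X = (1/3, 1/6)
4. J lies on line XP with XJ:JP = 3:5 ⇒ J = (1/3, 11/48)
line JP meets ZG at B = (1/3, 2/3)
P = J + t·(B−J) with t = 5/21, so JP:PB = 5/21:16/21

JP:PB = 5/16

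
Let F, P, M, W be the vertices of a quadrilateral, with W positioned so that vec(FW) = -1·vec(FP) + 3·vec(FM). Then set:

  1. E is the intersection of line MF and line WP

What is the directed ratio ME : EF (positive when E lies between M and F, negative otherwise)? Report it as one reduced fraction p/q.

Set F = (0, 0), P = (1, 0), M = (0, 1), W = (-1, 3); any affine frame gives the same invariant.
1. E is the intersection of line MF and line WP ⇒ E = (0, 3/2)
E = M + t·(F−M) with t = -1/2, so ME:EF = t:(1−t) = -1/2:3/2

ME:EF = -1/3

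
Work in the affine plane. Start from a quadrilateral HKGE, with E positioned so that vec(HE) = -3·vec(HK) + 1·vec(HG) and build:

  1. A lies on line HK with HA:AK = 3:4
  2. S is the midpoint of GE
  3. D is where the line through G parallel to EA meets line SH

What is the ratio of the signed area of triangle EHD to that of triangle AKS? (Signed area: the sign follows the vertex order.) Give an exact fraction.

[EHD]:[AKS] = 14/3

Choose coordinates H = (0, 0), K = (1, 0), G = (0, 1), E = (-3, 1).
1. A lies on line HK with HA:AK = 3:4 ⇒ A = (3/7, 0)
2. S is the midpoint of GE ⇒ S = (-3/2, 1)
3. D is where the line through G parallel to EA meets line SH ⇒ D = (-8/3, 16/9)
2·[EHD] = 8/3, 2·[AKS] = 4/7
[EHD]:[AKS] = 8/3:4/7 = 14/3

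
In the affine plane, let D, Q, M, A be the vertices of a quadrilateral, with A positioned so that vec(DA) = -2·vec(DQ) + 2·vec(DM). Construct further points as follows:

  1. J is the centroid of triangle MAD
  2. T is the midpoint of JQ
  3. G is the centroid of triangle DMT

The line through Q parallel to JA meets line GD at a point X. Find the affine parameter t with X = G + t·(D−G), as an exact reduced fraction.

Work in coordinates with D = (0, 0), Q = (1, 0), M = (0, 1), A = (-2, 2).
1. J is the centroid of triangle MAD ⇒ J = (-2/3, 1)
2. T is the midpoint of JQ ⇒ T = (1/6, 1/2)
3. G is the centroid of triangle DMT ⇒ G = (1/18, 1/2)
through Q parallel to JA: direction (-4/3, 1); meets GD at X = (1/13, 9/13)
X = G + t·(D−G) with t = -5/13

t = -5/13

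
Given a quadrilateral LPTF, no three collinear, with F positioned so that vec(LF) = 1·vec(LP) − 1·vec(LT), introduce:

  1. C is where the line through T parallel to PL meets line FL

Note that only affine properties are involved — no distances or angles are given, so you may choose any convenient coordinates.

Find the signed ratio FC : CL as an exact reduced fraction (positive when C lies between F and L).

Assign L = (0, 0), P = (1, 0), T = (0, 1), F = (1, -1) — the answer is frame-independent, so this choice is without loss of generality.
1. C is where the line through T parallel to PL meets line FL ⇒ C = (-1, 1)
C = F + t·(L−F) with t = 2, so FC:CL = t:(1−t) = 2:-1

FC:CL = -2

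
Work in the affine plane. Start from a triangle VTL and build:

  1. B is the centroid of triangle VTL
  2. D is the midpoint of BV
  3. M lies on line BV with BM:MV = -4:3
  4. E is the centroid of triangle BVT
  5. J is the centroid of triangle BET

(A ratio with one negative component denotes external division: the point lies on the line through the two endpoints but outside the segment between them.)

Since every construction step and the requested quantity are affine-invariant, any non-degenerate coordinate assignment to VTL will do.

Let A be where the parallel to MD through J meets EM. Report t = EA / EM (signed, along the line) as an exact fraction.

Choose coordinates V = (0, 0), T = (1, 0), L = (0, 1).
1. B is the centroid of triangle VTL ⇒ B = (1/3, 1/3)
2. D is the midpoint of BV ⇒ D = (1/6, 1/6)
3. M lies on line BV with BM:MV = -4:3 ⇒ M = (-1, -1)
4. E is the centroid of triangle BVT ⇒ E = (4/9, 1/9)
5. J is the centroid of triangle BET ⇒ J = (16/27, 4/27)
through J parallel to MD: direction (7/6, 7/6); meets EM at A = (25/27, 13/27)
A = E + t·(M−E) with t = -1/3

t = -1/3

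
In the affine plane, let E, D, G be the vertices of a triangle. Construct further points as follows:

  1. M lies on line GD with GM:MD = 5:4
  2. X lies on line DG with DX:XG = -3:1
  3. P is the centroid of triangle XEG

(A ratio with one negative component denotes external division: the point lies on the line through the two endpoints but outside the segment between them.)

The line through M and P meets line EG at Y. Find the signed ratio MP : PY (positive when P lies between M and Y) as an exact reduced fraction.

MP:PY = -13/3

Choose coordinates E = (0, 0), D = (1, 0), G = (0, 1).
1. M lies on line GD with GM:MD = 5:4 ⇒ M = (5/9, 4/9)
2. X lies on line DG with DX:XG = -3:1 ⇒ X = (-1/2, 3/2)
3. P is the centroid of triangle XEG ⇒ P = (-1/6, 5/6)
line MP meets EG at Y = (0, 29/39)
P = M + t·(Y−M) with t = 13/10, so MP:PY = 13/10:-3/10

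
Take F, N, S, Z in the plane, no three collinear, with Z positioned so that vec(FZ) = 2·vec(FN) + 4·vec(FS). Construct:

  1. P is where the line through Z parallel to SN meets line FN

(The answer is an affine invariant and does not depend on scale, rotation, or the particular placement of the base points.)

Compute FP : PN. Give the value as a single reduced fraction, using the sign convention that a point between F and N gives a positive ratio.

FP:PN = -6/5

Choose coordinates F = (0, 0), N = (1, 0), S = (0, 1), Z = (2, 4).
1. P is where the line through Z parallel to SN meets line FN ⇒ P = (6, 0)
P = F + t·(N−F) with t = 6, so FP:PN = t:(1−t) = 6:-5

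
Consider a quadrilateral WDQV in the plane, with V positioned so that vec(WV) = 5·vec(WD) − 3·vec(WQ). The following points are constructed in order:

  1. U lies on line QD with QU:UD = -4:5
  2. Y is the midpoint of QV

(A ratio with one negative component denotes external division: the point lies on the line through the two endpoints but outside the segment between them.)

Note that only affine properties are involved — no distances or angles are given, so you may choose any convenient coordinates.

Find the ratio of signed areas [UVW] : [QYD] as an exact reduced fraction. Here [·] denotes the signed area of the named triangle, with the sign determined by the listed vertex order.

Work in coordinates with W = (0, 0), D = (1, 0), Q = (0, 1), V = (5, -3).
1. U lies on line QD with QU:UD = -4:5 ⇒ U = (-4, 5)
2. Y is the midpoint of QV ⇒ Y = (5/2, -1)
2·[UVW] = -13, 2·[QYD] = -1/2
[UVW]:[QYD] = -13:-1/2 = 26

[UVW]:[QYD] = 26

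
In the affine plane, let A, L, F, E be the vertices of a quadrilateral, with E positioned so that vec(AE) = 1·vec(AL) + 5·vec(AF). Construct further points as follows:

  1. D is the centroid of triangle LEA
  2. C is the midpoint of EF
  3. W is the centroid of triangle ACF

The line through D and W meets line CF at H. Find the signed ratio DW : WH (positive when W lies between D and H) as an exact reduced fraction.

Choose coordinates A = (0, 0), L = (1, 0), F = (0, 1), E = (1, 5).
1. D is the centroid of triangle LEA ⇒ D = (2/3, 5/3)
2. C is the midpoint of EF ⇒ C = (1/2, 3)
3. W is the centroid of triangle ACF ⇒ W = (1/6, 4/3)
line DW meets CF at H = (1/15, 19/15)
W = D + t·(H−D) with t = 5/6, so DW:WH = 5/6:1/6

DW:WH = 5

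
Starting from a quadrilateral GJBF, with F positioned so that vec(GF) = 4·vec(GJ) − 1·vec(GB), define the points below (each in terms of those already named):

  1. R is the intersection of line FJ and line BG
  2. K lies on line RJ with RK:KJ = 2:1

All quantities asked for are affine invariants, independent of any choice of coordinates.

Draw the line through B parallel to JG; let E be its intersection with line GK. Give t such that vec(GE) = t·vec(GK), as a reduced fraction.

Assign G = (0, 0), J = (1, 0), B = (0, 1), F = (4, -1) — the answer is frame-independent, so this choice is without loss of generality.
1. R is the intersection of line FJ and line BG ⇒ R = (0, 1/3)
2. K lies on line RJ with RK:KJ = 2:1 ⇒ K = (2/3, 1/9)
through B parallel to JG: direction (-1, 0); meets GK at E = (6, 1)
E = G + t·(K−G) with t = 9

t = 9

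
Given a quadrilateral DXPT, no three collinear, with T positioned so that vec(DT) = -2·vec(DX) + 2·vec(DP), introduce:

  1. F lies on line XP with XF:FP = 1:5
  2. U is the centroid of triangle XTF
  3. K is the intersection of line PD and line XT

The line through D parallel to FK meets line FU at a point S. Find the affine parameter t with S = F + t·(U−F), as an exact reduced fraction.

t = -30

Assign D = (0, 0), X = (1, 0), P = (0, 1), T = (-2, 2) — the answer is frame-independent, so this choice is without loss of generality.
1. F lies on line XP with XF:FP = 1:5 ⇒ F = (5/6, 1/6)
2. U is the centroid of triangle XTF ⇒ U = (-1/18, 13/18)
3. K is the intersection of line PD and line XT ⇒ K = (0, 2/3)
through D parallel to FK: direction (-5/6, 1/2); meets FU at S = (55/2, -33/2)
S = F + t·(U−F) with t = -30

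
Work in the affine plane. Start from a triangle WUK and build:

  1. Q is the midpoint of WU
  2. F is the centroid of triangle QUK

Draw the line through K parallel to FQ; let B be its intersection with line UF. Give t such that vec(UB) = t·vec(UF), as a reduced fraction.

t = 2

Assign W = (0, 0), U = (1, 0), K = (0, 1) — the answer is frame-independent, so this choice is without loss of generality.
1. Q is the midpoint of WU ⇒ Q = (1/2, 0)
2. F is the centroid of triangle QUK ⇒ F = (1/2, 1/3)
through K parallel to FQ: direction (0, -1/3); meets UF at B = (0, 2/3)
B = U + t·(F−U) with t = 2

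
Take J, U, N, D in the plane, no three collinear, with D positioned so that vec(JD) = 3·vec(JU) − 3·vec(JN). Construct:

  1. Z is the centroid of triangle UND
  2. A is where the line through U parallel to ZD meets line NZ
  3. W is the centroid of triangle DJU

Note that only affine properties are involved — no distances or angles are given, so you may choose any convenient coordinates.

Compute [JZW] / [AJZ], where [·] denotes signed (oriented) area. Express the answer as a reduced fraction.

Assign J = (0, 0), U = (1, 0), N = (0, 1), D = (3, -3) — the answer is frame-independent, so this choice is without loss of generality.
1. Z is the centroid of triangle UND ⇒ Z = (4/3, -2/3)
2. A is where the line through U parallel to ZD meets line NZ ⇒ A = (8/3, -7/3)
3. W is the centroid of triangle DJU ⇒ W = (4/3, -1)
2·[JZW] = -4/9, 2·[AJZ] = -4/3
[JZW]:[AJZ] = -4/9:-4/3 = 1/3

[JZW]:[AJZ] = 1/3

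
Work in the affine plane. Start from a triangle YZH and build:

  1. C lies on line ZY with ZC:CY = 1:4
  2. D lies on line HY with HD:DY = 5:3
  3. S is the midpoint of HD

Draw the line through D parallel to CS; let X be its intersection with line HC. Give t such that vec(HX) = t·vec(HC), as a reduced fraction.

Assign Y = (0, 0), Z = (1, 0), H = (0, 1) — the answer is frame-independent, so this choice is without loss of generality.
1. C lies on line ZY with ZC:CY = 1:4 ⇒ C = (4/5, 0)
2. D lies on line HY with HD:DY = 5:3 ⇒ D = (0, 3/8)
3. S is the midpoint of HD ⇒ S = (0, 11/16)
through D parallel to CS: direction (-4/5, 11/16); meets HC at X = (8/5, -1)
X = H + t·(C−H) with t = 2

t = 2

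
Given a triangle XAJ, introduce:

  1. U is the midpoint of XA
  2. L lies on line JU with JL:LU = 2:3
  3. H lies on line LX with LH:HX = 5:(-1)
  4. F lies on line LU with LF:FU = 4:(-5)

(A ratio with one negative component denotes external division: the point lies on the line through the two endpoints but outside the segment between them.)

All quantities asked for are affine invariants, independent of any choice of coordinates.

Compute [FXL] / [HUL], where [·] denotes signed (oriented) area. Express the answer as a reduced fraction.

Assign X = (0, 0), A = (1, 0), J = (0, 1) — the answer is frame-independent, so this choice is without loss of generality.
1. U is the midpoint of XA ⇒ U = (1/2, 0)
2. L lies on line JU with JL:LU = 2:3 ⇒ L = (1/5, 3/5)
3. H lies on line LX with LH:HX = 5:(-1) ⇒ H = (-1/20, -3/20)
4. F lies on line LU with LF:FU = 4:(-5) ⇒ F = (-1, 3)
2·[FXL] = 6/5, 2·[HUL] = 3/8
[FXL]:[HUL] = 6/5:3/8 = 16/5

[FXL]:[HUL] = 16/5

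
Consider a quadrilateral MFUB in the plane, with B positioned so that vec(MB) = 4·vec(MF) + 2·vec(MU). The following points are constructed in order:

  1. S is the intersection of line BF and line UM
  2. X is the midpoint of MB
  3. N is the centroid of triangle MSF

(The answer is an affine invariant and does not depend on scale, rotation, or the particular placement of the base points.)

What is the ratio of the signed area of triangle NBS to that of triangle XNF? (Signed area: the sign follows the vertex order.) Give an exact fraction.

[NBS]:[XNF] = -2

Choose coordinates M = (0, 0), F = (1, 0), U = (0, 1), B = (4, 2).
1. S is the intersection of line BF and line UM ⇒ S = (0, -2/3)
2. X is the midpoint of MB ⇒ X = (2, 1)
3. N is the centroid of triangle MSF ⇒ N = (1/3, -2/9)
2·[NBS] = -8/9, 2·[XNF] = 4/9
[NBS]:[XNF] = -8/9:4/9 = -2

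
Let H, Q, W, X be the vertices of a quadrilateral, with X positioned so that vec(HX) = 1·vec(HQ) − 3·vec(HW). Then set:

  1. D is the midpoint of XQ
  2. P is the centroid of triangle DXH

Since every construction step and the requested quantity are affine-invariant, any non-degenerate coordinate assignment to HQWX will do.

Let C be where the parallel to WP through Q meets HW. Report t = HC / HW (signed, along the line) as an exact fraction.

Set H = (0, 0), Q = (1, 0), W = (0, 1), X = (1, -3); any affine frame gives the same invariant.
1. D is the midpoint of XQ ⇒ D = (1, -3/2)
2. P is the centroid of triangle DXH ⇒ P = (2/3, -3/2)
through Q parallel to WP: direction (2/3, -5/2); meets HW at C = (0, 15/4)
C = H + t·(W−H) with t = 15/4

t = 15/4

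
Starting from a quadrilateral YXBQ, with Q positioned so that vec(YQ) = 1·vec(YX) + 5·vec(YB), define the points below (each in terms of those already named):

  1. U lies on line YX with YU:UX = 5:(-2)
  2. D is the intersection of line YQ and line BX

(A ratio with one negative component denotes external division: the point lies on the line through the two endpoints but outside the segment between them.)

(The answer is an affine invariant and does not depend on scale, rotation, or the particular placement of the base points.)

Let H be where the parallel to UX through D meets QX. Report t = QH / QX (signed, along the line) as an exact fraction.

Set Y = (0, 0), X = (1, 0), B = (0, 1), Q = (1, 5); any affine frame gives the same invariant.
1. U lies on line YX with YU:UX = 5:(-2) ⇒ U = (5/3, 0)
2. D is the intersection of line YQ and line BX ⇒ D = (1/6, 5/6)
through D parallel to UX: direction (-2/3, 0); meets QX at H = (1, 5/6)
H = Q + t·(X−Q) with t = 5/6

t = 5/6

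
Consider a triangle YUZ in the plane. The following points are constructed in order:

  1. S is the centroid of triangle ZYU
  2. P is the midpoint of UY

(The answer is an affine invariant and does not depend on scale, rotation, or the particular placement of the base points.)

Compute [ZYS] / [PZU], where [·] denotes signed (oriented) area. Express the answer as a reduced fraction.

[ZYS]:[PZU] = -2/3

Set Y = (0, 0), U = (1, 0), Z = (0, 1); any affine frame gives the same invariant.
1. S is the centroid of triangle ZYU ⇒ S = (1/3, 1/3)
2. P is the midpoint of UY ⇒ P = (1/2, 0)
2·[ZYS] = 1/3, 2·[PZU] = -1/2
[ZYS]:[PZU] = 1/3:-1/2 = -2/3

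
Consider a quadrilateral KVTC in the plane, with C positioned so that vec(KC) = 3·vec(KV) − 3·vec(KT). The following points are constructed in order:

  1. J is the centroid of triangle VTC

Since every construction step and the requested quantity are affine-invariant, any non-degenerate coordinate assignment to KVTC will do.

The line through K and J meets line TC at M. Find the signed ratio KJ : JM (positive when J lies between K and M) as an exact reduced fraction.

Work in coordinates with K = (0, 0), V = (1, 0), T = (0, 1), C = (3, -3).
1. J is the centroid of triangle VTC ⇒ J = (4/3, -2/3)
line KJ meets TC at M = (6/5, -3/5)
J = K + t·(M−K) with t = 10/9, so KJ:JM = 10/9:-1/9

KJ:JM = -10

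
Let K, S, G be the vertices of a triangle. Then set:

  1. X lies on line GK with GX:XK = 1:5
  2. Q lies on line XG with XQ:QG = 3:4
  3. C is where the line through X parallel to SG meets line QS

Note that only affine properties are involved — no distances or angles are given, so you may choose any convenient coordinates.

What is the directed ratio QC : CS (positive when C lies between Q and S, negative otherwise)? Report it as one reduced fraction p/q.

Assign K = (0, 0), S = (1, 0), G = (0, 1) — the answer is frame-independent, so this choice is without loss of generality.
1. X lies on line GK with GX:XK = 1:5 ⇒ X = (0, 5/6)
2. Q lies on line XG with XQ:QG = 3:4 ⇒ Q = (0, 19/21)
3. C is where the line through X parallel to SG meets line QS ⇒ C = (-3/4, 19/12)
C = Q + t·(S−Q) with t = -3/4, so QC:CS = t:(1−t) = -3/4:7/4

QC:CS = -3/7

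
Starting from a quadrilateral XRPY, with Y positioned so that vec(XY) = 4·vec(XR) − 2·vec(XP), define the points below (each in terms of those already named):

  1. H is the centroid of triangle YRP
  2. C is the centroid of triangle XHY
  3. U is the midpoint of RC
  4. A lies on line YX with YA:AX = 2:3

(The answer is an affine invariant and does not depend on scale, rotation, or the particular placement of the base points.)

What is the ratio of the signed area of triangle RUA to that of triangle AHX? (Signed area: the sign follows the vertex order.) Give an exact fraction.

[RUA]:[AHX] = 1/108

Assign X = (0, 0), R = (1, 0), P = (0, 1), Y = (4, -2) — the answer is frame-independent, so this choice is without loss of generality.
1. H is the centroid of triangle YRP ⇒ H = (5/3, -1/3)
2. C is the centroid of triangle XHY ⇒ C = (17/9, -7/9)
3. U is the midpoint of RC ⇒ U = (13/9, -7/18)
4. A lies on line YX with YA:AX = 2:3 ⇒ A = (12/5, -6/5)
2·[RUA] = 1/90, 2·[AHX] = 6/5
[RUA]:[AHX] = 1/90:6/5 = 1/108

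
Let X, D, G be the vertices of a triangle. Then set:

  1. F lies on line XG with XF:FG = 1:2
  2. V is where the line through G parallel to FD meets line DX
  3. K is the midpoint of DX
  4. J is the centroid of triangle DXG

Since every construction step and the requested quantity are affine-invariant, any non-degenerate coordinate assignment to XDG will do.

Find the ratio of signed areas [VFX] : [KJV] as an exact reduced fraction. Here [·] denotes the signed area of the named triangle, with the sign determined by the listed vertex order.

[VFX]:[KJV] = -6/5

Choose coordinates X = (0, 0), D = (1, 0), G = (0, 1).
1. F lies on line XG with XF:FG = 1:2 ⇒ F = (0, 1/3)
2. V is where the line through G parallel to FD meets line DX ⇒ V = (3, 0)
3. K is the midpoint of DX ⇒ K = (1/2, 0)
4. J is the centroid of triangle DXG ⇒ J = (1/3, 1/3)
2·[VFX] = 1, 2·[KJV] = -5/6
[VFX]:[KJV] = 1:-5/6 = -6/5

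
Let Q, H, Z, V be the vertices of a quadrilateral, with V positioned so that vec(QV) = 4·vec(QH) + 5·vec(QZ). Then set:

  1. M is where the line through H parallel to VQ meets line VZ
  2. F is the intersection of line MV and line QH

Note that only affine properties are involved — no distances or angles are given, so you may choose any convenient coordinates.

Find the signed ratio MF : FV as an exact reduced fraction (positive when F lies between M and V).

MF:FV = -2

Set Q = (0, 0), H = (1, 0), Z = (0, 1), V = (4, 5); any affine frame gives the same invariant.
1. M is where the line through H parallel to VQ meets line VZ ⇒ M = (9, 10)
2. F is the intersection of line MV and line QH ⇒ F = (-1, 0)
F = M + t·(V−M) with t = 2, so MF:FV = t:(1−t) = 2:-1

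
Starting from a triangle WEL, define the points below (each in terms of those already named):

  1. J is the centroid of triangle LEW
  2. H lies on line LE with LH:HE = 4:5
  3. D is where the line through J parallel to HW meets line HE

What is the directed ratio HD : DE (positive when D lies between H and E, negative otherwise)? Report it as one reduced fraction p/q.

HD:DE = 1/14

Work in coordinates with W = (0, 0), E = (1, 0), L = (0, 1).
1. J is the centroid of triangle LEW ⇒ J = (1/3, 1/3)
2. H lies on line LE with LH:HE = 4:5 ⇒ H = (4/9, 5/9)
3. D is where the line through J parallel to HW meets line HE ⇒ D = (13/27, 14/27)
D = H + t·(E−H) with t = 1/15, so HD:DE = t:(1−t) = 1/15:14/15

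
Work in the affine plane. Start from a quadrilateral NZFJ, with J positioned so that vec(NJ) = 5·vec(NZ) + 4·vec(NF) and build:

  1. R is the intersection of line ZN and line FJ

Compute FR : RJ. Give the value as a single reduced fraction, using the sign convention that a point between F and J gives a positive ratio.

FR:RJ = -1/4

Assign N = (0, 0), Z = (1, 0), F = (0, 1), J = (5, 4) — the answer is frame-independent, so this choice is without loss of generality.
1. R is the intersection of line ZN and line FJ ⇒ R = (-5/3, 0)
R = F + t·(J−F) with t = -1/3, so FR:RJ = t:(1−t) = -1/3:4/3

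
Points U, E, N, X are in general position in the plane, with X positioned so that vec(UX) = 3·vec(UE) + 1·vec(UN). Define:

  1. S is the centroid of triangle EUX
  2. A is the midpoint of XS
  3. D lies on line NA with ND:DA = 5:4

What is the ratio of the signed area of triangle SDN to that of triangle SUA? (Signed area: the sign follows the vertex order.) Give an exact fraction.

Set U = (0, 0), E = (1, 0), N = (0, 1), X = (3, 1); any affine frame gives the same invariant.
1. S is the centroid of triangle EUX ⇒ S = (4/3, 1/3)
2. A is the midpoint of XS ⇒ A = (13/6, 2/3)
3. D lies on line NA with ND:DA = 5:4 ⇒ D = (65/54, 22/27)
2·[SDN] = 5/9, 2·[SUA] = -1/6
[SDN]:[SUA] = 5/9:-1/6 = -10/3

[SDN]:[SUA] = -10/3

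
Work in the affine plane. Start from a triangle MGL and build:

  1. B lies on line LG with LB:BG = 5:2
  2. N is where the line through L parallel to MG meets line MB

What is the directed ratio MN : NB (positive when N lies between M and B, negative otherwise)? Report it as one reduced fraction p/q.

MN:NB = -7/5

Work in coordinates with M = (0, 0), G = (1, 0), L = (0, 1).
1. B lies on line LG with LB:BG = 5:2 ⇒ B = (5/7, 2/7)
2. N is where the line through L parallel to MG meets line MB ⇒ N = (5/2, 1)
N = M + t·(B−M) with t = 7/2, so MN:NB = t:(1−t) = 7/2:-5/2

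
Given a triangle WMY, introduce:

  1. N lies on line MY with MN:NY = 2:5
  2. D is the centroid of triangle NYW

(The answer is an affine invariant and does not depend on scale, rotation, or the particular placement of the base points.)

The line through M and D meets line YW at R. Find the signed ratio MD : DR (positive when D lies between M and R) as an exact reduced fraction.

Assign W = (0, 0), M = (1, 0), Y = (0, 1) — the answer is frame-independent, so this choice is without loss of generality.
1. N lies on line MY with MN:NY = 2:5 ⇒ N = (5/7, 2/7)
2. D is the centroid of triangle NYW ⇒ D = (5/21, 3/7)
line MD meets YW at R = (0, 9/16)
D = M + t·(R−M) with t = 16/21, so MD:DR = 16/21:5/21

MD:DR = 16/5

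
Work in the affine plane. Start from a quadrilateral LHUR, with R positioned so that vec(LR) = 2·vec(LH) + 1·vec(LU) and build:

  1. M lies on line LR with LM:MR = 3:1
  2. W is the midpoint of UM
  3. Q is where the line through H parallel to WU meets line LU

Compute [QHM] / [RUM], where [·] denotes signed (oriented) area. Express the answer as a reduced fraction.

[QHM]:[RUM] = 5/3

Work in coordinates with L = (0, 0), H = (1, 0), U = (0, 1), R = (2, 1).
1. M lies on line LR with LM:MR = 3:1 ⇒ M = (3/2, 3/4)
2. W is the midpoint of UM ⇒ W = (3/4, 7/8)
3. Q is where the line through H parallel to WU meets line LU ⇒ Q = (0, 1/6)
2·[QHM] = 5/6, 2·[RUM] = 1/2
[QHM]:[RUM] = 5/6:1/2 = 5/3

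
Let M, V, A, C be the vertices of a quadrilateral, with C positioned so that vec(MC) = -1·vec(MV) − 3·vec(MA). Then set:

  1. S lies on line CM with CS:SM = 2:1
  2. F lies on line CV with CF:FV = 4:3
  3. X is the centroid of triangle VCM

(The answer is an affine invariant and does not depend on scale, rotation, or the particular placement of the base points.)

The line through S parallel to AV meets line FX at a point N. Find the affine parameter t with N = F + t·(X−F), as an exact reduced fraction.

t = -4/3

Choose coordinates M = (0, 0), V = (1, 0), A = (0, 1), C = (-1, -3).
1. S lies on line CM with CS:SM = 2:1 ⇒ S = (-1/3, -1)
2. F lies on line CV with CF:FV = 4:3 ⇒ F = (1/7, -9/7)
3. X is the centroid of triangle VCM ⇒ X = (0, -1)
through S parallel to AV: direction (1, -1); meets FX at N = (1/3, -5/3)
N = F + t·(X−F) with t = -4/3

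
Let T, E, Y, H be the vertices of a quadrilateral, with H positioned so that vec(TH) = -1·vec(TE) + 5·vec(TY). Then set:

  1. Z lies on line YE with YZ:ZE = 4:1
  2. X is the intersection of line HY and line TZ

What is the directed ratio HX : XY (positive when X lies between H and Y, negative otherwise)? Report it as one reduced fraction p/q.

Set T = (0, 0), E = (1, 0), Y = (0, 1), H = (-1, 5); any affine frame gives the same invariant.
1. Z lies on line YE with YZ:ZE = 4:1 ⇒ Z = (4/5, 1/5)
2. X is the intersection of line HY and line TZ ⇒ X = (4/17, 1/17)
X = H + t·(Y−H) with t = 21/17, so HX:XY = t:(1−t) = 21/17:-4/17

HX:XY = -21/4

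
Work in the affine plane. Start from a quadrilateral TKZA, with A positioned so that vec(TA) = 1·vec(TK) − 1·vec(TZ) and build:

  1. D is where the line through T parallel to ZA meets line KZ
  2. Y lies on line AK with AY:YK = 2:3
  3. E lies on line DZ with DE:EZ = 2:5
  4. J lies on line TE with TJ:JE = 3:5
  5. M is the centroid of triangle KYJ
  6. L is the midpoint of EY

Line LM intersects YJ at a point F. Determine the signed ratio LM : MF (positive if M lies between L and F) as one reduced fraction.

LM:MF = 83/142

Choose coordinates T = (0, 0), K = (1, 0), Z = (0, 1), A = (1, -1).
1. D is where the line through T parallel to ZA meets line KZ ⇒ D = (-1, 2)
2. Y lies on line AK with AY:YK = 2:3 ⇒ Y = (1, -3/5)
3. E lies on line DZ with DE:EZ = 2:5 ⇒ E = (-5/7, 12/7)
4. J lies on line TE with TJ:JE = 3:5 ⇒ J = (-15/56, 9/14)
5. M is the centroid of triangle KYJ ⇒ M = (97/168, 1/70)
6. L is the midpoint of EY ⇒ L = (1/7, 39/70)
line LM meets YJ at F = (877/664, -759/830)
M = L + t·(F−L) with t = 83/225, so LM:MF = 83/225:142/225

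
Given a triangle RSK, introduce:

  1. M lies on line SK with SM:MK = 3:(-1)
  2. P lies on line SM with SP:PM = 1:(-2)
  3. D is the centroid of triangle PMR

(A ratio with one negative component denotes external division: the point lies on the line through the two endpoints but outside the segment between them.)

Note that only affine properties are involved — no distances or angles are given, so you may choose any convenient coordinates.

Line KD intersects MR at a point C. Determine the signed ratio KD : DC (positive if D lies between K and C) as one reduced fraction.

Work in coordinates with R = (0, 0), S = (1, 0), K = (0, 1).
1. M lies on line SK with SM:MK = 3:(-1) ⇒ M = (-1/2, 3/2)
2. P lies on line SM with SP:PM = 1:(-2) ⇒ P = (5/2, -3/2)
3. D is the centroid of triangle PMR ⇒ D = (2/3, 0)
line KD meets MR at C = (-2/3, 2)
D = K + t·(C−K) with t = -1, so KD:DC = -1:2

KD:DC = -1/2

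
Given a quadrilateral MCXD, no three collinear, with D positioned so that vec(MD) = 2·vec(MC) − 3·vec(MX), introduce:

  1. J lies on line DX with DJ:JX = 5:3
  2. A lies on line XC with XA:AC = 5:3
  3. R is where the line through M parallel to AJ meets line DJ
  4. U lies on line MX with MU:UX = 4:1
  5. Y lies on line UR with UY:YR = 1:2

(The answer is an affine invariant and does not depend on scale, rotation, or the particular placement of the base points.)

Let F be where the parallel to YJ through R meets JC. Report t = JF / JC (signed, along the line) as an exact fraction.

t = 38/235

Set M = (0, 0), C = (1, 0), X = (0, 1), D = (2, -3); any affine frame gives the same invariant.
1. J lies on line DX with DJ:JX = 5:3 ⇒ J = (3/4, -1/2)
2. A lies on line XC with XA:AC = 5:3 ⇒ A = (5/8, 3/8)
3. R is where the line through M parallel to AJ meets line DJ ⇒ R = (-1/5, 7/5)
4. U lies on line MX with MU:UX = 4:1 ⇒ U = (0, 4/5)
5. Y lies on line UR with UY:YR = 1:2 ⇒ Y = (-1/15, 1)
through R parallel to YJ: direction (49/60, -3/2); meets JC at F = (743/940, -197/470)
F = J + t·(C−J) with t = 38/235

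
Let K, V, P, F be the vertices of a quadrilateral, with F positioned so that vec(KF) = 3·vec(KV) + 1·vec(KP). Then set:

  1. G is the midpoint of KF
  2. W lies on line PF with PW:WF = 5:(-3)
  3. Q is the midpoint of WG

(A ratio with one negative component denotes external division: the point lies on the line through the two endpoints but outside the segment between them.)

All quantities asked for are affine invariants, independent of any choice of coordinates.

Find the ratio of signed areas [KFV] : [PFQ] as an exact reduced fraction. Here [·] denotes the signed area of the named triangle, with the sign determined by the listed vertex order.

[KFV]:[PFQ] = 4/3

Choose coordinates K = (0, 0), V = (1, 0), P = (0, 1), F = (3, 1).
1. G is the midpoint of KF ⇒ G = (3/2, 1/2)
2. W lies on line PF with PW:WF = 5:(-3) ⇒ W = (15/2, 1)
3. Q is the midpoint of WG ⇒ Q = (9/2, 3/4)
2·[KFV] = -1, 2·[PFQ] = -3/4
[KFV]:[PFQ] = -1:-3/4 = 4/3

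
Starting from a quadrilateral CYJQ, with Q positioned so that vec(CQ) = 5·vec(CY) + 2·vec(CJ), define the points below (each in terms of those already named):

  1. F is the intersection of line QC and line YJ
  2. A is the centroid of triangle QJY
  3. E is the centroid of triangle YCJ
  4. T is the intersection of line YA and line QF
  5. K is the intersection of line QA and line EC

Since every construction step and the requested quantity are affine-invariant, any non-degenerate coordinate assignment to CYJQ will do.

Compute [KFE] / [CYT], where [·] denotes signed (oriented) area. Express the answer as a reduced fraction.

[KFE]:[CYT] = -3/28

Assign C = (0, 0), Y = (1, 0), J = (0, 1), Q = (5, 2) — the answer is frame-independent, so this choice is without loss of generality.
1. F is the intersection of line QC and line YJ ⇒ F = (5/7, 2/7)
2. A is the centroid of triangle QJY ⇒ A = (2, 1)
3. E is the centroid of triangle YCJ ⇒ E = (1/3, 1/3)
4. T is the intersection of line YA and line QF ⇒ T = (5/3, 2/3)
5. K is the intersection of line QA and line EC ⇒ K = (1/2, 1/2)
2·[KFE] = -1/14, 2·[CYT] = 2/3
[KFE]:[CYT] = -1/14:2/3 = -3/28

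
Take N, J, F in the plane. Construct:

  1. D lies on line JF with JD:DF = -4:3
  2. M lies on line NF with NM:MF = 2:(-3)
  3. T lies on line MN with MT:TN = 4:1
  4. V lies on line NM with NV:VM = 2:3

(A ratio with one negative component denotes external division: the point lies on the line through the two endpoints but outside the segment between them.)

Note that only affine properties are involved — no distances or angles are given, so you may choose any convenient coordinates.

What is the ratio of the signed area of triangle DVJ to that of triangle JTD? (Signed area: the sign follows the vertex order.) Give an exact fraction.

[DVJ]:[JTD] = -9/7

Set N = (0, 0), J = (1, 0), F = (0, 1); any affine frame gives the same invariant.
1. D lies on line JF with JD:DF = -4:3 ⇒ D = (-3, 4)
2. M lies on line NF with NM:MF = 2:(-3) ⇒ M = (0, -2)
3. T lies on line MN with MT:TN = 4:1 ⇒ T = (0, -2/5)
4. V lies on line NM with NV:VM = 2:3 ⇒ V = (0, -4/5)
2·[DVJ] = 36/5, 2·[JTD] = -28/5
[DVJ]:[JTD] = 36/5:-28/5 = -9/7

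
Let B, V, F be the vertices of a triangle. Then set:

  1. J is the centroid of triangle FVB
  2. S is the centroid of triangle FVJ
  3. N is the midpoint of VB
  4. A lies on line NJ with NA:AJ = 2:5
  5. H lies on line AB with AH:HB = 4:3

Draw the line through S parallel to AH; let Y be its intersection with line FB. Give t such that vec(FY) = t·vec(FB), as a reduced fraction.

t = 37/57

Choose coordinates B = (0, 0), V = (1, 0), F = (0, 1).
1. J is the centroid of triangle FVB ⇒ J = (1/3, 1/3)
2. S is the centroid of triangle FVJ ⇒ S = (4/9, 4/9)
3. N is the midpoint of VB ⇒ N = (1/2, 0)
4. A lies on line NJ with NA:AJ = 2:5 ⇒ A = (19/42, 2/21)
5. H lies on line AB with AH:HB = 4:3 ⇒ H = (19/98, 2/49)
through S parallel to AH: direction (-38/147, -8/147); meets FB at Y = (0, 20/57)
Y = F + t·(B−F) with t = 37/57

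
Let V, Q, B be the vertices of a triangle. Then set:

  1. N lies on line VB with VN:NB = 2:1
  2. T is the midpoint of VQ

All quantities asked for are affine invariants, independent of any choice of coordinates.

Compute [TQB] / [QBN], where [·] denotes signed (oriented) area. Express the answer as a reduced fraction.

Choose coordinates V = (0, 0), Q = (1, 0), B = (0, 1).
1. N lies on line VB with VN:NB = 2:1 ⇒ N = (0, 2/3)
2. T is the midpoint of VQ ⇒ T = (1/2, 0)
2·[TQB] = 1/2, 2·[QBN] = 1/3
[TQB]:[QBN] = 1/2:1/3 = 3/2

[TQB]:[QBN] = 3/2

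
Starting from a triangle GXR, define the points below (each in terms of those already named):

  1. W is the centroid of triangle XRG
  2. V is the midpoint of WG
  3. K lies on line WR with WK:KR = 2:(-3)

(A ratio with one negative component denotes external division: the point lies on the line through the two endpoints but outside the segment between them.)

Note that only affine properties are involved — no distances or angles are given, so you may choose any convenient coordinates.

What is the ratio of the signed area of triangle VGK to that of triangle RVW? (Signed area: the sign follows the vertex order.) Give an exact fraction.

Assign G = (0, 0), X = (1, 0), R = (0, 1) — the answer is frame-independent, so this choice is without loss of generality.
1. W is the centroid of triangle XRG ⇒ W = (1/3, 1/3)
2. V is the midpoint of WG ⇒ V = (1/6, 1/6)
3. K lies on line WR with WK:KR = 2:(-3) ⇒ K = (1, -1)
2·[VGK] = 1/3, 2·[RVW] = 1/6
[VGK]:[RVW] = 1/3:1/6 = 2

[VGK]:[RVW] = 2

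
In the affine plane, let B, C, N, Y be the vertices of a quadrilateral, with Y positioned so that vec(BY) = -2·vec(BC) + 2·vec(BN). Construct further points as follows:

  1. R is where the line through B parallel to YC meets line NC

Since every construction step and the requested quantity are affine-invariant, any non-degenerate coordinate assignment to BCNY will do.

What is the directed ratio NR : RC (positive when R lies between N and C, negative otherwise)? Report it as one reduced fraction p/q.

NR:RC = -3/2

Set B = (0, 0), C = (1, 0), N = (0, 1), Y = (-2, 2); any affine frame gives the same invariant.
1. R is where the line through B parallel to YC meets line NC ⇒ R = (3, -2)
R = N + t·(C−N) with t = 3, so NR:RC = t:(1−t) = 3:-2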